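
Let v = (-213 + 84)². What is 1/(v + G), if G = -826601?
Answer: -1/809960 ≈ -1.2346e-6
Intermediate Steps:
v = 16641 (v = (-129)² = 16641)
1/(v + G) = 1/(16641 - 826601) = 1/(-809960) = -1/809960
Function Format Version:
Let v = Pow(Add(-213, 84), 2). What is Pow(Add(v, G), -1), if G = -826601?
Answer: Rational(-1, 809960) ≈ -1.2346e-6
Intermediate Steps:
v = 16641 (v = Pow(-129, 2) = 16641)
Pow(Add(v, G), -1) = Pow(Add(16641, -826601), -1) = Pow(-809960, -1) = Rational(-1, 809960)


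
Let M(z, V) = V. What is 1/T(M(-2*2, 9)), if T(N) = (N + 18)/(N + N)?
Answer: 2/3 ≈ 0.66667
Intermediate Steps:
T(N) = (18 + N)/(2*N) (T(N) = (18 + N)/((2*N)) = (18 + N)*(1/(2*N)) = (18 + N)/(2*N))
1/T(M(-2*2, 9)) = 1/((1/2)*(18 + 9)/9) = 1/((1/2)*(1/9)*27) = 1/(3/2) = 2/3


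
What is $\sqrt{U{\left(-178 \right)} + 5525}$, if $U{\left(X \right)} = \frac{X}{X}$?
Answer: $3 \sqrt{614} \approx 74.337$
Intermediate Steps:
$U{\left(X \right)} = 1$
$\sqrt{U{\left(-178 \right)} + 5525} = \sqrt{1 + 5525} = \sqrt{5526} = 3 \sqrt{614}$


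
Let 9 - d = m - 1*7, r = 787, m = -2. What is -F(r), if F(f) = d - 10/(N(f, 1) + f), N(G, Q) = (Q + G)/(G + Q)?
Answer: -7087/394 ≈ -17.987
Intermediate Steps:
N(G, Q) = 1 (N(G, Q) = (G + Q)/(G + Q) = 1)
d = 18 (d = 9 - (-2 - 1*7) = 9 - (-2 - 7) = 9 - 1*(-9) = 9 + 9 = 18)
F(f) = 18 - 10/(1 + f)
-F(r) = -2*(4 + 9*787)/(1 + 787) = -2*(4 + 7083)/788 = -2*7087/788 = -1*7087/394 = -7087/394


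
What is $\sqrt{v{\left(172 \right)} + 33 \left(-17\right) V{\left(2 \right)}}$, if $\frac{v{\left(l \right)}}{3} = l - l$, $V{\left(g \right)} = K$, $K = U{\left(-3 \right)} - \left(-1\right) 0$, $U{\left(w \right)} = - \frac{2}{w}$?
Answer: $i \sqrt{374} \approx 19.339 i$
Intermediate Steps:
$K = \frac{2}{3}$ ($K = - \frac{2}{-3} - \left(-1\right) 0 = \left(-2\right) \left(- \frac{1}{3}\right) - 0 = \frac{2}{3} + 0 = \frac{2}{3} \approx 0.66667$)
$V{\left(g \right)} = \frac{2}{3}$
$v{\left(l \right)} = 0$ ($v{\left(l \right)} = 3 \left(l - l\right) = 3 \cdot 0 = 0$)
$\sqrt{v{\left(172 \right)} + 33 \left(-17\right) V{\left(2 \right)}} = \sqrt{0 + 33 \left(-17\right) \frac{2}{3}} = \sqrt{0 - 374} = \sqrt{-374} = i \sqrt{374}$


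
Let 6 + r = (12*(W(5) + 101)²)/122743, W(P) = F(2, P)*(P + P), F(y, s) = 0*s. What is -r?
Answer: 614046/122743 ≈ 5.0027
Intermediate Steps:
F(y, s) = 0
W(P) = 0 (W(P) = 0*(P + P) = 0*(2*P) = 0)
r = -614046/122743 (r = -6 + (12*(0 + 101)²)/122743 = -6 + (12*101²)*(1/122743) = -6 + (12*10201)*(1/122743) = -6 + 122412*(1/122743) = -6 + 122412/122743 = -614046/122743 ≈ -5.0027)
-r = -1*(-614046/122743) = 614046/122743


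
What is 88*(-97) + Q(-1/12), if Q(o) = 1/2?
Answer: -17071/2 ≈ -8535.5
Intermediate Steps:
Q(o) = 1/2
88*(-97) + Q(-1/12) = 88*(-97) + 1/2 = -8536 + 1/2 = -17071/2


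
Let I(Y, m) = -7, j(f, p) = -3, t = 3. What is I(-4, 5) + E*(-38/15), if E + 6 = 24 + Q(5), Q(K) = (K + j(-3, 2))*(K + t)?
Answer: -1397/15 ≈ -93.133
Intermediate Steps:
Q(K) = (-3 + K)*(3 + K) (Q(K) = (K - 3)*(K + 3) = (-3 + K)*(3 + K))
E = 34 (E = -6 + (24 + (-9 + 5²)) = -6 + (24 + (-9 + 25)) = -6 + (24 + 16) = -6 + 40 = 34)
I(-4, 5) + E*(-38/15) = -7 + 34*(-38/15) = -7 - 1292/15 = -1397/15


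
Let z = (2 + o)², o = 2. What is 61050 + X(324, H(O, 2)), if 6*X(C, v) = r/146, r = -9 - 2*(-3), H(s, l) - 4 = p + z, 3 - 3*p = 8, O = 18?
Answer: 17826599/292 ≈ 61050.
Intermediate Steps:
p = -5/3 (p = 1 - ⅓*8 = 1 - 8/3 = -5/3 ≈ -1.6667)
z = 16 (z = (2 + 2)² = 4² = 16)
H(s, l) = 55/3 (H(s, l) = 4 + (-5/3 + 16) = 4 + 43/3 = 55/3)
r = -3 (r = -9 + 6 = -3)
X(C, v) = -1/292 (X(C, v) = (-3/146)/6 = (-3*1/146)/6 = (⅙)*(-3/146) = -1/292)
61050 + X(324, H(O, 2)) = 61050 - 1/292 = 17826599/292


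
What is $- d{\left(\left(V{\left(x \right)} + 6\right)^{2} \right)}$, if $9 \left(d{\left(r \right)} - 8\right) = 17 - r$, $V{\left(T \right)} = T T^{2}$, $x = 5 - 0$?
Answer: $\frac{17072}{9} \approx 1896.9$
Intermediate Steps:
$x = 5$ ($x = 5 + 0 = 5$)
$V{\left(T \right)} = T^{3}$
$d{\left(r \right)} = \frac{89}{9} - \frac{r}{9}$ ($d{\left(r \right)} = 8 + \frac{17 - r}{9} = 8 - \left(- \frac{17}{9} + \frac{r}{9}\right) = \frac{89}{9} - \frac{r}{9}$)
$- d{\left(\left(V{\left(x \right)} + 6\right)^{2} \right)} = - (\frac{89}{9} - \frac{\left(5^{3} + 6\right)^{2}}{9}) = - (\frac{89}{9} - \frac{\left(125 + 6\right)^{2}}{9}) = - (\frac{89}{9} - \frac{131^{2}}{9}) = - (\frac{89}{9} - \frac{17161}{9}) = \left(-1\right) \left(- \frac{17072}{9}\right) = \frac{17072}{9}$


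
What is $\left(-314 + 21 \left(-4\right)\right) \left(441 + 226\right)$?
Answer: $-265466$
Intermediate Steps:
$\left(-314 + 21 \left(-4\right)\right) \left(441 + 226\right) = \left(-314 - 84\right) 667 = \left(-398\right) 667 = -265466$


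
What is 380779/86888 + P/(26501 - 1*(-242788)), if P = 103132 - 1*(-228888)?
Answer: 131388149891/23397982632 ≈ 5.6154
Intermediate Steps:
P = 332020 (P = 103132 + 228888 = 332020)
380779/86888 + P/(26501 - 1*(-242788)) = 380779/86888 + 332020/(26501 - 1*(-242788)) = 380779*(1/86888) + 332020/(26501 + 242788) = 380779/86888 + 332020/269289 = 131388149891/23397982632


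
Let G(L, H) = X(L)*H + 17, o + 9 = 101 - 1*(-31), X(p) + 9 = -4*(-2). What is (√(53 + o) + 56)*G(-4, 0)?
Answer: 952 + 68*√11 ≈ 1177.5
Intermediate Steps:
X(p) = -1 (X(p) = -9 - 4*(-2) = -9 + 8 = -1)
o = 123 (o = -9 + (101 - 1*(-31)) = -9 + (101 + 31) = -9 + 132 = 123)
G(L, H) = 17 - H (G(L, H) = -H + 17 = 17 - H)
(√(53 + o) + 56)*G(-4, 0) = (√(53 + 123) + 56)*(17 - 1*0) = (√176 + 56)*(17 + 0) = (4*√11 + 56)*17 = (56 + 4*√11)*17 = 952 + 68*√11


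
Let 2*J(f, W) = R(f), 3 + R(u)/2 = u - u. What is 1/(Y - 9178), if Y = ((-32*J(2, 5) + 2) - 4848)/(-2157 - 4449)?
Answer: -3303/30312559 ≈ -0.00010896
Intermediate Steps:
R(u) = -6 (R(u) = -6 + 2*(u - u) = -6 + 2*0 = -6 + 0 = -6)
J(f, W) = -3 (J(f, W) = (½)*(-6) = -3)
Y = 2375/3303 (Y = ((-32*(-3) + 2) - 4848)/(-2157 - 4449) = ((96 + 2) - 4848)/(-6606) = (98 - 4848)*(-1/6606) = -4750*(-1/6606) = 2375/3303 ≈ 0.71904)
1/(Y - 9178) = 1/(2375/3303 - 9178) = 1/(-30312559/3303) = -3303/30312559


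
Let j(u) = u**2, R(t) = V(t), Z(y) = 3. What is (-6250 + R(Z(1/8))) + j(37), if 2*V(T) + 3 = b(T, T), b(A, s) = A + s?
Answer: -9759/2 ≈ -4879.5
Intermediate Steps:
V(T) = -3/2 + T (V(T) = -3/2 + (T + T)/2 = -3/2 + (2*T)/2 = -3/2 + T)
R(t) = -3/2 + t
(-6250 + R(Z(1/8))) + j(37) = (-6250 + (-3/2 + 3)) + 37**2 = (-6250 + 3/2) + 1369 = -12497/2 + 1369 = -9759/2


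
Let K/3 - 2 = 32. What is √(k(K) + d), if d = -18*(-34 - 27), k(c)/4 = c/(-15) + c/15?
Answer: 3*√122 ≈ 33.136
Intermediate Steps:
K = 102 (K = 6 + 3*32 = 6 + 96 = 102)
k(c) = 0 (k(c) = 4*(c/(-15) + c/15) = 4*(c*(-1/15) + c*(1/15)) = 4*(-c/15 + c/15) = 4*0 = 0)
d = 1098 (d = -18*(-61) = 1098)
√(k(K) + d) = √(0 + 1098) = √1098 = 3*√122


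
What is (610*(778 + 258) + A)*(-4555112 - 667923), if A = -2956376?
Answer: 12140506122560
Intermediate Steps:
(610*(778 + 258) + A)*(-4555112 - 667923) = (610*(778 + 258) - 2956376)*(-4555112 - 667923) = (610*1036 - 2956376)*(-5223035) = (631960 - 2956376)*(-5223035) = -2324416*(-5223035) = 12140506122560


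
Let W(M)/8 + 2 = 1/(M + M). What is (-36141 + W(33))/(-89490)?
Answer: 1193177/2953170 ≈ 0.40403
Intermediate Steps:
W(M) = -16 + 4/M (W(M) = -16 + 8/(M + M) = -16 + 8/((2*M)) = -16 + 8*(1/(2*M)) = -16 + 4/M)
(-36141 + W(33))/(-89490) = (-36141 + (-16 + 4/33))/(-89490) = (-36141 + (-16 + 4*(1/33)))*(-1/89490) = (-36141 + (-16 + 4/33))*(-1/89490) = (-36141 - 524/33)*(-1/89490) = -1193177/33*(-1/89490) = 1193177/2953170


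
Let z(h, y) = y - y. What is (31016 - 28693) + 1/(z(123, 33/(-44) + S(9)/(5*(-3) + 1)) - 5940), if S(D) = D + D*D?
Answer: 13798619/5940 ≈ 2323.0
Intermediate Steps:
S(D) = D + D²
z(h, y) = 0
(31016 - 28693) + 1/(z(123, 33/(-44) + S(9)/(5*(-3) + 1)) - 5940) = (31016 - 28693) + 1/(0 - 5940) = 2323 + 1/(-5940) = 2323 - 1/5940 = 13798619/5940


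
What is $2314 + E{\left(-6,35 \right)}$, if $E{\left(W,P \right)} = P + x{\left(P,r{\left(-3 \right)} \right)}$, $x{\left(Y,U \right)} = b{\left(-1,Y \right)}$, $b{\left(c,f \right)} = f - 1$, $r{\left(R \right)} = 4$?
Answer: $2383$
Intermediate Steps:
$b{\left(c,f \right)} = -1 + f$ ($b{\left(c,f \right)} = f - 1 = -1 + f$)
$x{\left(Y,U \right)} = -1 + Y$
$E{\left(W,P \right)} = -1 + 2 P$ ($E{\left(W,P \right)} = P + \left(-1 + P\right) = -1 + 2 P$)
$2314 + E{\left(-6,35 \right)} = 2314 + \left(-1 + 2 \cdot 35\right) = 2314 + \left(-1 + 70\right) = 2314 + 69 = 2383$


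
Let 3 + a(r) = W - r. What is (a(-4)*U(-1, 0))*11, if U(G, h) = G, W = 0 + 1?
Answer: -22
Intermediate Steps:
W = 1
a(r) = -2 - r (a(r) = -3 + (1 - r) = -2 - r)
(a(-4)*U(-1, 0))*11 = ((-2 - 1*(-4))*(-1))*11 = ((-2 + 4)*(-1))*11 = (2*(-1))*11 = -2*11 = -22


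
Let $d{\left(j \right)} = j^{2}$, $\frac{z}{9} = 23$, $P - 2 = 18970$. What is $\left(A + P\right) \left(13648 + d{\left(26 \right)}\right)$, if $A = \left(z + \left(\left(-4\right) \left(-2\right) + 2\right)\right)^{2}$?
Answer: $946257764$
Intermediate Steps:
$P = 18972$ ($P = 2 + 18970 = 18972$)
$z = 207$ ($z = 9 \cdot 23 = 207$)
$A = 47089$ ($A = \left(207 + \left(\left(-4\right) \left(-2\right) + 2\right)\right)^{2} = \left(207 + \left(8 + 2\right)\right)^{2} = \left(207 + 10\right)^{2} = 217^{2} = 47089$)
$\left(A + P\right) \left(13648 + d{\left(26 \right)}\right) = \left(47089 + 18972\right) \left(13648 + 26^{2}\right) = 66061 \left(13648 + 676\right) = 66061 \cdot 14324 = 946257764$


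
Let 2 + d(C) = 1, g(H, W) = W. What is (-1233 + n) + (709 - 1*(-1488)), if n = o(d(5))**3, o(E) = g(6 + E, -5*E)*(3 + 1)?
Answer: 8964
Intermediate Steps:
d(C) = -1 (d(C) = -2 + 1 = -1)
o(E) = -20*E (o(E) = (-5*E)*(3 + 1) = -5*E*4 = -20*E)
n = 8000 (n = (-20*(-1))**3 = 20**3 = 8000)
(-1233 + n) + (709 - 1*(-1488)) = (-1233 + 8000) + (709 - 1*(-1488)) = 6767 + (709 + 1488) = 6767 + 2197 = 8964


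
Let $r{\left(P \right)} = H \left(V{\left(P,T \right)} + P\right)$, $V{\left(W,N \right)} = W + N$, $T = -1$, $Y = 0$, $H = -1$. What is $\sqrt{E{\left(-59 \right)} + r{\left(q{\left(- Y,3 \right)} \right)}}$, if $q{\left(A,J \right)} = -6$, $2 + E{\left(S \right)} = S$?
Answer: $4 i \sqrt{3} \approx 6.9282 i$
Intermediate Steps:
$E{\left(S \right)} = -2 + S$
$V{\left(W,N \right)} = N + W$
$r{\left(P \right)} = 1 - 2 P$ ($r{\left(P \right)} = - (\left(-1 + P\right) + P) = - (-1 + 2 P) = 1 - 2 P$)
$\sqrt{E{\left(-59 \right)} + r{\left(q{\left(- Y,3 \right)} \right)}} = \sqrt{\left(-2 - 59\right) + \left(1 - -12\right)} = \sqrt{-61 + \left(1 + 12\right)} = \sqrt{-61 + 13} = \sqrt{-48} = 4 i \sqrt{3}$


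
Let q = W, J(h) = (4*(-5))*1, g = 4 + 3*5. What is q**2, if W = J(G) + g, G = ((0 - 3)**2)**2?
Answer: 1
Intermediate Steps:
g = 19 (g = 4 + 15 = 19)
G = 81 (G = ((-3)**2)**2 = 9**2 = 81)
J(h) = -20 (J(h) = -20*1 = -20)
W = -1 (W = -20 + 19 = -1)
q = -1
q**2 = (-1)**2 = 1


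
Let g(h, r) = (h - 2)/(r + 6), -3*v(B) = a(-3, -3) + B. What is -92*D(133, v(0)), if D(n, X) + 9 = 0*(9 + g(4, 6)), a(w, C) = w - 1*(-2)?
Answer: 828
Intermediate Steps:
a(w, C) = 2 + w (a(w, C) = w + 2 = 2 + w)
v(B) = ⅓ - B/3 (v(B) = -((2 - 3) + B)/3 = -(-1 + B)/3 = ⅓ - B/3)
g(h, r) = (-2 + h)/(6 + r)
D(n, X) = -9 (D(n, X) = -9 + 0*(9 + (-2 + 4)/(6 + 6)) = -9 + 0*(9 + 2/12) = -9 + 0*(9 + (1/12)*2) = -9 + 0*(9 + ⅙) = -9 + 0*(55/6) = -9 + 0 = -9)
-92*D(133, v(0)) = -92*(-9) = 828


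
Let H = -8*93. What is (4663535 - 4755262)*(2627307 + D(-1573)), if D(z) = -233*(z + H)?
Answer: -290514819136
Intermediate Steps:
H = -744
D(z) = 173352 - 233*z (D(z) = -233*(z - 744) = -233*(-744 + z) = 173352 - 233*z)
(4663535 - 4755262)*(2627307 + D(-1573)) = (4663535 - 4755262)*(2627307 + (173352 - 233*(-1573))) = -91727*(2627307 + (173352 + 366509)) = -91727*(2627307 + 539861) = -91727*3167168 = -290514819136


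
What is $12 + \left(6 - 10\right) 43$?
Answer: $-160$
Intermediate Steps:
$12 + \left(6 - 10\right) 43 = 12 - 172 = -160$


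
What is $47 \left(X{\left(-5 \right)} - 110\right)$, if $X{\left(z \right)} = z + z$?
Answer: $-5640$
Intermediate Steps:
$X{\left(z \right)} = 2 z$
$47 \left(X{\left(-5 \right)} - 110\right) = 47 \left(2 \left(-5\right) - 110\right) = 47 \left(-10 - 110\right) = 47 \left(-120\right) = -5640$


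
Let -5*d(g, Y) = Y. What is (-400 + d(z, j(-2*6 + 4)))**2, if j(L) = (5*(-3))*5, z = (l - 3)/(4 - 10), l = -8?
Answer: 148225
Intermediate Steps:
z = 11/6 (z = (-8 - 3)/(4 - 10) = -11/(-6) = -11*(-1/6) = 11/6 ≈ 1.8333)
j(L) = -75 (j(L) = -15*5 = -75)
d(g, Y) = -Y/5
(-400 + d(z, j(-2*6 + 4)))**2 = (-400 - 1/5*(-75))**2 = (-400 + 15)**2 = (-385)**2 = 148225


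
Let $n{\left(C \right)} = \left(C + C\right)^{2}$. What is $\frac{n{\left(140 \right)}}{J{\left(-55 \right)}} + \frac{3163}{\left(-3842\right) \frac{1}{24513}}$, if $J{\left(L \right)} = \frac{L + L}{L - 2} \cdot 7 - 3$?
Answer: $- \frac{29274107181}{2301358} \approx -12720.0$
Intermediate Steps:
$n{\left(C \right)} = 4 C^{2}$ ($n{\left(C \right)} = \left(2 C\right)^{2} = 4 C^{2}$)
$J{\left(L \right)} = -3 + \frac{14 L}{-2 + L}$ ($J{\left(L \right)} = \frac{2 L}{-2 + L} 7 - 3 = \frac{14 L}{-2 + L} - 3 = -3 + \frac{14 L}{-2 + L}$)
$\frac{n{\left(140 \right)}}{J{\left(-55 \right)}} + \frac{3163}{\left(-3842\right) \frac{1}{24513}} = \frac{4 \cdot 140^{2}}{\frac{1}{-2 - 55} \left(6 + 11 \left(-55\right)\right)} + \frac{3163}{\left(-3842\right) \frac{1}{24513}} = \frac{4 \cdot 19600}{\frac{1}{-57} \left(6 - 605\right)} + \frac{3163}{\left(-3842\right) \frac{1}{24513}} = \frac{78400}{\left(- \frac{1}{57}\right) \left(-599\right)} + \frac{3163}{- \frac{3842}{24513}} = \frac{78400}{\frac{599}{57}} + 3163 \left(- \frac{24513}{3842}\right) = 78400 \cdot \frac{57}{599} - \frac{77534619}{3842} = \frac{4468800}{599} - \frac{77534619}{3842} = - \frac{29274107181}{2301358}$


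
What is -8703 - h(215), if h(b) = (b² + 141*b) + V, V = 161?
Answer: -85404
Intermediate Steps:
h(b) = 161 + b² + 141*b (h(b) = (b² + 141*b) + 161 = 161 + b² + 141*b)
-8703 - h(215) = -8703 - (161 + 215² + 141*215) = -8703 - (161 + 46225 + 30315) = -8703 - 1*76701 = -8703 - 76701 = -85404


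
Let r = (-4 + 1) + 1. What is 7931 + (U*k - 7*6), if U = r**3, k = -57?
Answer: 8345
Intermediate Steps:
r = -2 (r = -3 + 1 = -2)
U = -8 (U = (-2)**3 = -8)
7931 + (U*k - 7*6) = 7931 + (-8*(-57) - 7*6) = 7931 + (456 - 42) = 7931 + 414 = 8345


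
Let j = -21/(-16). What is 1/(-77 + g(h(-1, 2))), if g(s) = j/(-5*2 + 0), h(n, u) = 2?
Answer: -160/12341 ≈ -0.012965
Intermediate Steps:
j = 21/16 (j = -21*(-1/16) = 21/16 ≈ 1.3125)
g(s) = -21/160 (g(s) = 21/(16*(-5*2 + 0)) = 21/(16*(-10 + 0)) = (21/16)/(-10) = (21/16)*(-1/10) = -21/160)
1/(-77 + g(h(-1, 2))) = 1/(-77 - 21/160) = 1/(-12341/160) = -160/12341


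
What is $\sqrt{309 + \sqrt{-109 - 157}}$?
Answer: $\sqrt{309 + i \sqrt{266}} \approx 17.585 + 0.4637 i$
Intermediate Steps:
$\sqrt{309 + \sqrt{-109 - 157}} = \sqrt{309 + \sqrt{-266}} = \sqrt{309 + i \sqrt{266}}$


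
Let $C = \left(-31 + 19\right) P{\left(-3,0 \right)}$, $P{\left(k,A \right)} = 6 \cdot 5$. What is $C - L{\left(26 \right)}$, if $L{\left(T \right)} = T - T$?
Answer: $-360$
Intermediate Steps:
$P{\left(k,A \right)} = 30$
$L{\left(T \right)} = 0$
$C = -360$ ($C = \left(-31 + 19\right) 30 = \left(-12\right) 30 = -360$)
$C - L{\left(26 \right)} = -360 - 0 = -360 + 0 = -360$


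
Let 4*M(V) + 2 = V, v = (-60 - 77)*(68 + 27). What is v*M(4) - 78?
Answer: -13171/2 ≈ -6585.5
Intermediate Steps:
v = -13015 (v = -137*95 = -13015)
M(V) = -½ + V/4
v*M(4) - 78 = -13015*(-½ + (¼)*4) - 78 = -13015*(-½ + 1) - 78 = -13015*½ - 78 = -13015/2 - 78 = -13171/2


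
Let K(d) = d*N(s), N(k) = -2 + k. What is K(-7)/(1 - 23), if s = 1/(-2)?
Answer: -35/44 ≈ -0.79545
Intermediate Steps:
s = -½ (s = 1*(-½) = -½ ≈ -0.50000)
K(d) = -5*d/2 (K(d) = d*(-2 - ½) = d*(-5/2) = -5*d/2)
K(-7)/(1 - 23) = (-5/2*(-7))/(1 - 23) = (35/2)/(-22) = (35/2)*(-1/22) = -35/44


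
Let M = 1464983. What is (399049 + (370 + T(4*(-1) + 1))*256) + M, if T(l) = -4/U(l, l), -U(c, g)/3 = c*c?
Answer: 52887328/27 ≈ 1.9588e+6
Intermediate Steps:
U(c, g) = -3*c² (U(c, g) = -3*c*c = -3*c²)
T(l) = 4/(3*l²) (T(l) = -4*(-1/(3*l²)) = -(-4)/(3*l²) = 4/(3*l²))
(399049 + (370 + T(4*(-1) + 1))*256) + M = (399049 + (370 + 4/(3*(4*(-1) + 1)²))*256) + 1464983 = (399049 + (370 + 4/(3*(-4 + 1)²))*256) + 1464983 = (399049 + (370 + (4/3)/(-3)²)*256) + 1464983 = (399049 + (370 + (4/3)*(⅑))*256) + 1464983 = (399049 + (370 + 4/27)*256) + 1464983 = (399049 + (9994/27)*256) + 1464983 = (399049 + 2558464/27) + 1464983 = 13332787/27 + 1464983 = 52887328/27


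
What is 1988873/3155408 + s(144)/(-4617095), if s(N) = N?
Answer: 173252098211/274883367920 ≈ 0.63027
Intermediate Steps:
1988873/3155408 + s(144)/(-4617095) = 1988873/3155408 + 144/(-4617095) = 1988873*(1/3155408) + 144*(-1/4617095) = 1988873/3155408 - 144/4617095 = 173252098211/274883367920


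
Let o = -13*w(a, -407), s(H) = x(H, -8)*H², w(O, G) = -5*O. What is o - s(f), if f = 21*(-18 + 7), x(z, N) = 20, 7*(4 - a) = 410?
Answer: -7495370/7 ≈ -1.0708e+6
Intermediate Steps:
a = -382/7 (a = 4 - ⅐*410 = 4 - 410/7 = -382/7 ≈ -54.571)
f = -231 (f = 21*(-11) = -231)
s(H) = 20*H²
o = -24830/7 (o = -(-65)*(-382)/7 = -13*1910/7 = -24830/7 ≈ -3547.1)
o - s(f) = -24830/7 - 20*(-231)² = -24830/7 - 20*53361 = -24830/7 - 1*1067220 = -24830/7 - 1067220 = -7495370/7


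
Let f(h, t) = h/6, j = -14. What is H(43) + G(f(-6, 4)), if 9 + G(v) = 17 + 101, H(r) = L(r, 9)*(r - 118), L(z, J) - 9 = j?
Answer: 484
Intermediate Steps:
L(z, J) = -5 (L(z, J) = 9 - 14 = -5)
f(h, t) = h/6 (f(h, t) = h*(1/6) = h/6)
H(r) = 590 - 5*r (H(r) = -5*(r - 118) = -5*(-118 + r) = 590 - 5*r)
G(v) = 109 (G(v) = -9 + (17 + 101) = -9 + 118 = 109)
H(43) + G(f(-6, 4)) = (590 - 5*43) + 109 = (590 - 215) + 109 = 375 + 109 = 484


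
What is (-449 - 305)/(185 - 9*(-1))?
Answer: -377/97 ≈ -3.8866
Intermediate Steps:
(-449 - 305)/(185 - 9*(-1)) = -754/(185 + 9) = -754/194 = -754*1/194 = -377/97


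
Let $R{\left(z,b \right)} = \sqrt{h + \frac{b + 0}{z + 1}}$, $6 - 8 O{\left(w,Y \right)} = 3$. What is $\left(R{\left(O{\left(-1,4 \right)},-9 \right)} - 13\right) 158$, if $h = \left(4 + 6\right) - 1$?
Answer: $-2054 + \frac{474 \sqrt{33}}{11} \approx -1806.5$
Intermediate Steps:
$O{\left(w,Y \right)} = \frac{3}{8}$ ($O{\left(w,Y \right)} = \frac{3}{4} - \frac{3}{8} = \frac{3}{8}$)
$h = 9$ ($h = 10 - 1 = 9$)
$R{\left(z,b \right)} = \sqrt{9 + \frac{b}{1 + z}}$ ($R{\left(z,b \right)} = \sqrt{9 + \frac{b + 0}{z + 1}} = \sqrt{9 + \frac{b}{1 + z}}$)
$\left(R{\left(O{\left(-1,4 \right)},-9 \right)} - 13\right) 158 = \left(\sqrt{\frac{9 - 9 + 9 \cdot \frac{3}{8}}{1 + \frac{3}{8}}} - 13\right) 158 = \left(\sqrt{\frac{9 - 9 + \frac{27}{8}}{\frac{11}{8}}} - 13\right) 158 = \left(\sqrt{\frac{8}{11} \cdot \frac{27}{8}} - 13\right) 158 = \left(\sqrt{\frac{27}{11}} - 13\right) 158 = \left(\frac{3 \sqrt{33}}{11} - 13\right) 158 = \left(-13 + \frac{3 \sqrt{33}}{11}\right) 158 = -2054 + \frac{474 \sqrt{33}}{11}$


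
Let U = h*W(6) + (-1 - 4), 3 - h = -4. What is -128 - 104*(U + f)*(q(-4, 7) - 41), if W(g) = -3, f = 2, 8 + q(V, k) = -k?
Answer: -139904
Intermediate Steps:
q(V, k) = -8 - k
h = 7 (h = 3 - 1*(-4) = 3 + 4 = 7)
U = -26 (U = 7*(-3) + (-1 - 4) = -21 - 5 = -26)
-128 - 104*(U + f)*(q(-4, 7) - 41) = -128 - 104*(-26 + 2)*((-8 - 1*7) - 41) = -128 - (-2496)*((-8 - 7) - 41) = -128 - (-2496)*(-15 - 41) = -128 - (-2496)*(-56) = -128 - 104*1344 = -128 - 139776 = -139904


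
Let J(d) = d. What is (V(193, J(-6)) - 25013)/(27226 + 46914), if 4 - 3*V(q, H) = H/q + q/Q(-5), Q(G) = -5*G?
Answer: -60346829/178862750 ≈ -0.33739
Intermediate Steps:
V(q, H) = 4/3 - q/75 - H/(3*q) (V(q, H) = 4/3 - (H/q + q/((-5*(-5))))/3 = 4/3 - (H/q + q/25)/3 = 4/3 - (q/25 + H/q)/3 = 4/3 + (-q/75 - H/(3*q)) = 4/3 - q/75 - H/(3*q))
(V(193, J(-6)) - 25013)/(27226 + 46914) = ((1/75)*(-25*(-6) + 193*(100 - 1*193))/193 - 25013)/(27226 + 46914) = ((1/75)*(1/193)*(150 + 193*(100 - 193)) - 25013)/74140 = ((1/75)*(1/193)*(150 + 193*(-93)) - 25013)*(1/74140) = ((1/75)*(1/193)*(150 - 17949) - 25013)*(1/74140) = ((1/75)*(1/193)*(-17799) - 25013)*(1/74140) = (-5933/4825 - 25013)*(1/74140) = -120693658/4825*1/74140 = -60346829/178862750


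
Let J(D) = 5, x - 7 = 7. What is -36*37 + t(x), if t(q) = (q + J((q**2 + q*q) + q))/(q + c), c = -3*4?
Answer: -2645/2 ≈ -1322.5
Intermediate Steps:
x = 14 (x = 7 + 7 = 14)
c = -12 (c = -1*12 = -12)
t(q) = (5 + q)/(-12 + q) (t(q) = (q + 5)/(q - 12) = (5 + q)/(-12 + q))
-36*37 + t(x) = -36*37 + (5 + 14)/(-12 + 14) = -1332 + 19/2 = -2645/2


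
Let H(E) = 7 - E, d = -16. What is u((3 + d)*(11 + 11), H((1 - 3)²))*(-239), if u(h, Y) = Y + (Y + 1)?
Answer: -1673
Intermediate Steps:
u(h, Y) = 1 + 2*Y (u(h, Y) = Y + (1 + Y) = 1 + 2*Y)
u((3 + d)*(11 + 11), H((1 - 3)²))*(-239) = (1 + 2*(7 - (1 - 3)²))*(-239) = (1 + 2*(7 - 1*(-2)²))*(-239) = (1 + 2*(7 - 1*4))*(-239) = (1 + 2*(7 - 4))*(-239) = (1 + 2*3)*(-239) = (1 + 6)*(-239) = 7*(-239) = -1673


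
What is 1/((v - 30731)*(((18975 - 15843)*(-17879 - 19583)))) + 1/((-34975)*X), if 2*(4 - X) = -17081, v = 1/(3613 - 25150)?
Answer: -17255442633316921/5157110983577959686343200 ≈ -3.3460e-9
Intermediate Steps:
v = -1/21537 (v = 1/(-21537) = -1/21537 ≈ -4.6432e-5)
X = 17089/2 (X = 4 - ½*(-17081) = 4 + 17081/2 = 17089/2 ≈ 8544.5)
1/((v - 30731)*(((18975 - 15843)*(-17879 - 19583)))) + 1/((-34975)*X) = 1/((-1/21537 - 30731)*(((18975 - 15843)*(-17879 - 19583)))) + 1/((-34975)*(17089/2)) = 1/((-661853548/21537)*((3132*(-37462)))) - 1/34975*2/17089 = -21537/661853548/(-117330984) - 2/597687775 = -21537/661853548*(-1/117330984) - 2/597687775 = 2393/8628436450081248 - 2/597687775 = -17255442633316921/5157110983577959686343200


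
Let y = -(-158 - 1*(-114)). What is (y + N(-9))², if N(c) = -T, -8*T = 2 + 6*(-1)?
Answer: 7569/4 ≈ 1892.3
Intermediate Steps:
T = ½ (T = -(2 + 6*(-1))/8 = -(2 - 6)/8 = -⅛*(-4) = ½ ≈ 0.50000)
N(c) = -½ (N(c) = -1*½ = -½)
y = 44 (y = -(-158 + 114) = -1*(-44) = 44)
(y + N(-9))² = (44 - ½)² = (87/2)² = 7569/4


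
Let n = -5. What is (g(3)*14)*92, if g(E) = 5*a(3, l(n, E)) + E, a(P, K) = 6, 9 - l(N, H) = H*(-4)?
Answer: 42504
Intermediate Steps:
l(N, H) = 9 + 4*H (l(N, H) = 9 - H*(-4) = 9 - (-4)*H = 9 + 4*H)
g(E) = 30 + E (g(E) = 5*6 + E = 30 + E)
(g(3)*14)*92 = ((30 + 3)*14)*92 = (33*14)*92 = 462*92 = 42504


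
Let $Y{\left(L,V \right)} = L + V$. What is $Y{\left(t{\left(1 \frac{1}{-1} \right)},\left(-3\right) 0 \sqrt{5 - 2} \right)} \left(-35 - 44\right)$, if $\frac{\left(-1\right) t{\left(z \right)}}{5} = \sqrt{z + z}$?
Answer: $395 i \sqrt{2} \approx 558.61 i$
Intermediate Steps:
$t{\left(z \right)} = - 5 \sqrt{2} \sqrt{z}$ ($t{\left(z \right)} = - 5 \sqrt{z + z} = - 5 \sqrt{2 z} = - 5 \sqrt{2} \sqrt{z}$)
$Y{\left(t{\left(1 \frac{1}{-1} \right)},\left(-3\right) 0 \sqrt{5 - 2} \right)} \left(-35 - 44\right) = \left(- 5 \sqrt{2} \sqrt{1 \frac{1}{-1}} + \left(-3\right) 0 \sqrt{5 - 2}\right) \left(-35 - 44\right) = \left(- 5 \sqrt{2} \sqrt{1 \left(-1\right)} + 0 \sqrt{3}\right) \left(-79\right) = \left(- 5 \sqrt{2} \sqrt{-1} + 0\right) \left(-79\right) = \left(- 5 \sqrt{2} i + 0\right) \left(-79\right) = \left(- 5 i \sqrt{2} + 0\right) \left(-79\right) = - 5 i \sqrt{2} \left(-79\right) = 395 i \sqrt{2}$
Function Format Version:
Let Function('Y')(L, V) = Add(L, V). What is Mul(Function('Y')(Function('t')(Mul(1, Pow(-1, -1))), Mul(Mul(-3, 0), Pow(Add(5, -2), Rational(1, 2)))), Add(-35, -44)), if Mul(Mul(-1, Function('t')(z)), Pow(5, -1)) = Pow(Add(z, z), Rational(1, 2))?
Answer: Mul(395, I, Pow(2, Rational(1, 2))) ≈ Mul(558.61, I)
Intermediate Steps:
Function('t')(z) = Mul(-5, Pow(2, Rational(1, 2)), Pow(z, Rational(1, 2))) (Function('t')(z) = Mul(-5, Pow(Add(z, z), Rational(1, 2))) = Mul(-5, Pow(Mul(2, z), Rational(1, 2))) = Mul(-5, Mul(Pow(2, Rational(1, 2)), Pow(z, Rational(1, 2)))) = Mul(-5, Pow(2, Rational(1, 2)), Pow(z, Rational(1, 2))))
Mul(Function('Y')(Function('t')(Mul(1, Pow(-1, -1))), Mul(Mul(-3, 0), Pow(Add(5, -2), Rational(1, 2)))), Add(-35, -44)) = Mul(Add(Mul(-5, Pow(2, Rational(1, 2)), Pow(Mul(1, Pow(-1, -1)), Rational(1, 2))), Mul(Mul(-3, 0), Pow(Add(5, -2), Rational(1, 2)))), Add(-35, -44)) = Mul(Add(Mul(-5, Pow(2, Rational(1, 2)), Pow(Mul(1, -1), Rational(1, 2))), Mul(0, Pow(3, Rational(1, 2)))), -79) = Mul(Add(Mul(-5, Pow(2, Rational(1, 2)), Pow(-1, Rational(1, 2))), 0), -79) = Mul(Add(Mul(-5, Pow(2, Rational(1, 2)), I), 0), -79) = Mul(Add(Mul(-5, I, Pow(2, Rational(1, 2))), 0), -79) = Mul(Mul(-5, I, Pow(2, Rational(1, 2))), -79) = Mul(395, I, Pow(2, Rational(1, 2)))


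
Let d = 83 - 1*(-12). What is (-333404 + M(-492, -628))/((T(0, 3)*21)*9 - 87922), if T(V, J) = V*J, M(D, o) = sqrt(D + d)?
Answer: 166702/43961 - I*sqrt(397)/87922 ≈ 3.792 - 0.00022662*I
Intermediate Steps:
d = 95 (d = 83 + 12 = 95)
M(D, o) = sqrt(95 + D) (M(D, o) = sqrt(D + 95) = sqrt(95 + D))
T(V, J) = J*V
(-333404 + M(-492, -628))/((T(0, 3)*21)*9 - 87922) = (-333404 + sqrt(95 - 492))/(((3*0)*21)*9 - 87922) = (-333404 + sqrt(-397))/((0*21)*9 - 87922) = (-333404 + I*sqrt(397))/(0*9 - 87922) = (-333404 + I*sqrt(397))/(0 - 87922) = (-333404 + I*sqrt(397))/(-87922) = (-333404 + I*sqrt(397))*(-1/87922) = 166702/43961 - I*sqrt(397)/87922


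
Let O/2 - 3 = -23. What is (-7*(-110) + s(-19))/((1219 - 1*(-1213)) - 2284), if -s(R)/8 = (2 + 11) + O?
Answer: 493/74 ≈ 6.6622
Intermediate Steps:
O = -40 (O = 6 + 2*(-23) = 6 - 46 = -40)
s(R) = 216 (s(R) = -8*((2 + 11) - 40) = -8*(13 - 40) = -8*(-27) = 216)
(-7*(-110) + s(-19))/((1219 - 1*(-1213)) - 2284) = (-7*(-110) + 216)/((1219 - 1*(-1213)) - 2284) = (770 + 216)/((1219 + 1213) - 2284) = 986/(2432 - 2284) = 986/148 = 986*(1/148) = 493/74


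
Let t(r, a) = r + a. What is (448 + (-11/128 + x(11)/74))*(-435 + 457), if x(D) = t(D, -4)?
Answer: 23339459/2368 ≈ 9856.2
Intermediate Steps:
t(r, a) = a + r
x(D) = -4 + D
(448 + (-11/128 + x(11)/74))*(-435 + 457) = (448 + (-11/128 + (-4 + 11)/74))*(-435 + 457) = (448 + (-11*1/128 + 7*(1/74)))*22 = (448 + (-11/128 + 7/74))*22 = (448 + 41/4736)*22 = (2121769/4736)*22 = 23339459/2368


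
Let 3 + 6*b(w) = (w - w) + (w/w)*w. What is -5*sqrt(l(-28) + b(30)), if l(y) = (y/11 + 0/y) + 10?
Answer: -5*sqrt(5786)/22 ≈ -17.288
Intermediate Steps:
l(y) = 10 + y/11 (l(y) = (y*(1/11) + 0) + 10 = (y/11 + 0) + 10 = y/11 + 10 = 10 + y/11)
b(w) = -1/2 + w/6 (b(w) = -1/2 + ((w - w) + (w/w)*w)/6 = -1/2 + (0 + 1*w)/6 = -1/2 + (0 + w)/6 = -1/2 + w/6)
-5*sqrt(l(-28) + b(30)) = -5*sqrt((10 + (1/11)*(-28)) + (-1/2 + (1/6)*30)) = -5*sqrt((10 - 28/11) + (-1/2 + 5)) = -5*sqrt(82/11 + 9/2) = -5*sqrt(5786)/22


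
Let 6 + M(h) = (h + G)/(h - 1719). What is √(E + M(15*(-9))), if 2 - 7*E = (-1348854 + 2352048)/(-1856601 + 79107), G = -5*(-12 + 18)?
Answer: I*√9106718556316044342/1281573174 ≈ 2.3547*I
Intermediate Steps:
G = -30 (G = -5*6 = -30)
M(h) = -6 + (-30 + h)/(-1719 + h) (M(h) = -6 + (h - 30)/(h - 1719) = -6 + (-30 + h)/(-1719 + h))
E = 759697/2073743 (E = 2/7 - (-1348854 + 2352048)/(7*(-1856601 + 79107)) = 2/7 - 1003194/(7*(-1777494)) = 2/7 - 1003194*(-1)/(7*1777494) = 2/7 - ⅐*(-167199/296249) = 2/7 + 167199/2073743 = 759697/2073743 ≈ 0.36634)
√(E + M(15*(-9))) = √(759697/2073743 + (10284 - 75*(-9))/(-1719 + 15*(-9))) = √(759697/2073743 + (10284 - 5*(-135))/(-1719 - 135)) = √(759697/2073743 + (10284 + 675)/(-1854)) = √(759697/2073743 - 1/1854*10959) = √(759697/2073743 - 3653/618) = √(-7105890433/1281573174) = I*√9106718556316044342/1281573174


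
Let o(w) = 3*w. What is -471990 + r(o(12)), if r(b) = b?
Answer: -471954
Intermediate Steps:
-471990 + r(o(12)) = -471990 + 3*12 = -471990 + 36 = -471954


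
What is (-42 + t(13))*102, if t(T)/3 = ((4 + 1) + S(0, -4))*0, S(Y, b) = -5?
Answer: -4284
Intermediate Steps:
t(T) = 0 (t(T) = 3*(((4 + 1) - 5)*0) = 3*((5 - 5)*0) = 3*(0*0) = 3*0 = 0)
(-42 + t(13))*102 = (-42 + 0)*102 = -42*102 = -4284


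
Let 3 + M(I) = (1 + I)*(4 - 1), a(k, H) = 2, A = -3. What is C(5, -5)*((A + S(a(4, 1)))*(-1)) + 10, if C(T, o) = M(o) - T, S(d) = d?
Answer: -10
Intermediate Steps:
M(I) = 3*I (M(I) = -3 + (1 + I)*(4 - 1) = -3 + (1 + I)*3 = -3 + (3 + 3*I) = 3*I)
C(T, o) = -T + 3*o (C(T, o) = 3*o - T = -T + 3*o)
C(5, -5)*((A + S(a(4, 1)))*(-1)) + 10 = (-1*5 + 3*(-5))*((-3 + 2)*(-1)) + 10 = (-5 - 15)*(-1*(-1)) + 10 = -20*1 + 10 = -20 + 10 = -10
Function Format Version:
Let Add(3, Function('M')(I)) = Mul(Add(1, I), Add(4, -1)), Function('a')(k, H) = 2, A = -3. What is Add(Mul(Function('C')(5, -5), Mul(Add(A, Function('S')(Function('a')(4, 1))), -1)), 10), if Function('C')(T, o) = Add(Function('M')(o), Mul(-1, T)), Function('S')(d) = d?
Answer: -10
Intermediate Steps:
Function('M')(I) = Mul(3, I) (Function('M')(I) = Add(-3, Mul(Add(1, I), Add(4, -1))) = Add(-3, Mul(Add(1, I), 3)) = Add(-3, Add(3, Mul(3, I))) = Mul(3, I))
Function('C')(T, o) = Add(Mul(-1, T), Mul(3, o)) (Function('C')(T, o) = Add(Mul(3, o), Mul(-1, T)) = Add(Mul(-1, T), Mul(3, o)))
Add(Mul(Function('C')(5, -5), Mul(Add(A, Function('S')(Function('a')(4, 1))), -1)), 10) = Add(Mul(Add(Mul(-1, 5), Mul(3, -5)), Mul(Add(-3, 2), -1)), 10) = Add(Mul(Add(-5, -15), Mul(-1, -1)), 10) = Add(Mul(-20, 1), 10) = Add(-20, 10) = -10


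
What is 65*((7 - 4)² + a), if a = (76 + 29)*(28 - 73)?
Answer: -306540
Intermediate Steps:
a = -4725 (a = 105*(-45) = -4725)
65*((7 - 4)² + a) = 65*((7 - 4)² - 4725) = 65*(3² - 4725) = 65*(9 - 4725) = 65*(-4716) = -306540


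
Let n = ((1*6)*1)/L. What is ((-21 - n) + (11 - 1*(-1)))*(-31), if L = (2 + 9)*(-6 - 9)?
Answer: 15283/55 ≈ 277.87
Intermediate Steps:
L = -165 (L = 11*(-15) = -165)
n = -2/55 (n = ((1*6)*1)/(-165) = (6*1)*(-1/165) = 6*(-1/165) = -2/55 ≈ -0.036364)
((-21 - n) + (11 - 1*(-1)))*(-31) = ((-21 - 1*(-2/55)) + (11 - 1*(-1)))*(-31) = ((-21 + 2/55) + (11 + 1))*(-31) = (-1153/55 + 12)*(-31) = -493/55*(-31) = 15283/55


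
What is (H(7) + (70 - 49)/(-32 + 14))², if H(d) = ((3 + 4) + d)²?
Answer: 1366561/36 ≈ 37960.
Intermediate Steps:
H(d) = (7 + d)²
(H(7) + (70 - 49)/(-32 + 14))² = ((7 + 7)² + (70 - 49)/(-32 + 14))² = (14² + 21/(-18))² = (196 + 21*(-1/18))² = (196 - 7/6)² = (1169/6)² = 1366561/36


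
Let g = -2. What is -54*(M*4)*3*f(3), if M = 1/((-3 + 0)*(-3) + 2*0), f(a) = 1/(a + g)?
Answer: -72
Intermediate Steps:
f(a) = 1/(-2 + a) (f(a) = 1/(a - 2) = 1/(-2 + a))
M = ⅑ (M = 1/(-3*(-3) + 0) = 1/(9 + 0) = 1/9 = ⅑ ≈ 0.11111)
-54*(M*4)*3*f(3) = -54*((⅑)*4)*3/(-2 + 3) = -54*(4/9)*3/1 = -72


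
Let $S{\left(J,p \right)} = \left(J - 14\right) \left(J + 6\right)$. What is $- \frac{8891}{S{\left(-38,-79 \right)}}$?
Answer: $- \frac{8891}{1664} \approx -5.3431$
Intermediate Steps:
$S{\left(J,p \right)} = \left(-14 + J\right) \left(6 + J\right)$
$- \frac{8891}{S{\left(-38,-79 \right)}} = - \frac{8891}{-84 + \left(-38\right)^{2} - -304} = - \frac{8891}{-84 + 1444 + 304} = - \frac{8891}{1664}$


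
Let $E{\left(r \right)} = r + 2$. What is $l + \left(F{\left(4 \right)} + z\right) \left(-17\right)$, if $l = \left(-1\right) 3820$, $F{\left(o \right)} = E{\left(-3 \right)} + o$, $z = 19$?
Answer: $-4194$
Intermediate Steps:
$E{\left(r \right)} = 2 + r$
$F{\left(o \right)} = -1 + o$ ($F{\left(o \right)} = \left(2 - 3\right) + o = -1 + o$)
$l = -3820$
$l + \left(F{\left(4 \right)} + z\right) \left(-17\right) = -3820 + \left(\left(-1 + 4\right) + 19\right) \left(-17\right) = -3820 + \left(3 + 19\right) \left(-17\right) = -3820 + 22 \left(-17\right) = -3820 - 374 = -4194$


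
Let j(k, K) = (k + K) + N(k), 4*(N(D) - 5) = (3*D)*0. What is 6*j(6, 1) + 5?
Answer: 77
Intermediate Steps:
N(D) = 5 (N(D) = 5 + ((3*D)*0)/4 = 5 + (1/4)*0 = 5 + 0 = 5)
j(k, K) = 5 + K + k (j(k, K) = (k + K) + 5 = (K + k) + 5 = 5 + K + k)
6*j(6, 1) + 5 = 6*(5 + 1 + 6) + 5 = 6*12 + 5 = 72 + 5 = 77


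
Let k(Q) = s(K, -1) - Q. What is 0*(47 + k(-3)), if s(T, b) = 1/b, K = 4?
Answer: 0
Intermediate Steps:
k(Q) = -1 - Q (k(Q) = 1/(-1) - Q = -1 - Q)
0*(47 + k(-3)) = 0*(47 + (-1 - 1*(-3))) = 0*(47 + (-1 + 3)) = 0*(47 + 2) = 0*49 = 0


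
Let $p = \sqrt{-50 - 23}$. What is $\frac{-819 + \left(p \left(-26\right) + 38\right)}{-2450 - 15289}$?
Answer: $\frac{781}{17739} + \frac{26 i \sqrt{73}}{17739} \approx 0.044027 + 0.012523 i$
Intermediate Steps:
$p = i \sqrt{73}$ ($p = \sqrt{-73} = i \sqrt{73} \approx 8.544 i$)
$\frac{-819 + \left(p \left(-26\right) + 38\right)}{-2450 - 15289} = \frac{-819 + \left(i \sqrt{73} \left(-26\right) + 38\right)}{-2450 - 15289} = \frac{-819 + \left(- 26 i \sqrt{73} + 38\right)}{-17739} = \left(-819 + \left(38 - 26 i \sqrt{73}\right)\right) \left(- \frac{1}{17739}\right) = \left(-781 - 26 i \sqrt{73}\right) \left(- \frac{1}{17739}\right) = \frac{781}{17739} + \frac{26 i \sqrt{73}}{17739}$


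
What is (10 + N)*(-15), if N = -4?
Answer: -90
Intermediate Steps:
(10 + N)*(-15) = (10 - 4)*(-15) = 6*(-15) = -90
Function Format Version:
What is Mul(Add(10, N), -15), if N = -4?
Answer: -90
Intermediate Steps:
Mul(Add(10, N), -15) = Mul(Add(10, -4), -15) = Mul(6, -15) = -90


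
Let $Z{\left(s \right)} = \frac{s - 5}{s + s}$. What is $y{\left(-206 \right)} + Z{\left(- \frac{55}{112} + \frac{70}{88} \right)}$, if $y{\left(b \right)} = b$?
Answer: $- \frac{32057}{150} \approx -213.71$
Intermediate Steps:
$Z{\left(s \right)} = \frac{-5 + s}{2 s}$
$y{\left(-206 \right)} + Z{\left(- \frac{55}{112} + \frac{70}{88} \right)} = -206 + \frac{-5 + \left(- \frac{55}{112} + \frac{70}{88}\right)}{2 \left(- \frac{55}{112} + \frac{70}{88}\right)} = -206 + \frac{-5 + \left(\left(-55\right) \frac{1}{112} + 70 \cdot \frac{1}{88}\right)}{2 \left(\left(-55\right) \frac{1}{112} + 70 \cdot \frac{1}{88}\right)} = -206 + \frac{-5 + \left(- \frac{55}{112} + \frac{35}{44}\right)}{2 \left(- \frac{55}{112} + \frac{35}{44}\right)} = -206 + \frac{-5 + \frac{375}{1232}}{2 \cdot \frac{375}{1232}} = -206 + \frac{1}{2} \cdot \frac{1232}{375} \left(- \frac{5785}{1232}\right) = -206 - \frac{1157}{150} = - \frac{32057}{150}$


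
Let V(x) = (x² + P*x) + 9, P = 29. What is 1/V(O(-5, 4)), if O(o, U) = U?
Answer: 1/141 ≈ 0.0070922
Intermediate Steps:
V(x) = 9 + x² + 29*x (V(x) = (x² + 29*x) + 9 = 9 + x² + 29*x)
1/V(O(-5, 4)) = 1/(9 + 4² + 29*4) = 1/(9 + 16 + 116) = 1/141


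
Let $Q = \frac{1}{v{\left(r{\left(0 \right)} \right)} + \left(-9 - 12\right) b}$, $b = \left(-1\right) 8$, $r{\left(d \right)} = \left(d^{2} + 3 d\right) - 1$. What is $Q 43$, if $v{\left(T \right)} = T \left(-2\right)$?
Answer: $\frac{43}{170} \approx 0.25294$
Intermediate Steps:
$r{\left(d \right)} = -1 + d^{2} + 3 d$
$v{\left(T \right)} = - 2 T$
$b = -8$
$Q = \frac{1}{170}$ ($Q = \frac{1}{- 2 \left(-1 + 0^{2} + 3 \cdot 0\right) + \left(-9 - 12\right) \left(-8\right)} = \frac{1}{- 2 \left(-1 + 0 + 0\right) - -168} = \frac{1}{\left(-2\right) \left(-1\right) + 168} = \frac{1}{2 + 168} = \frac{1}{170} \approx 0.0058824$)
$Q 43 = \frac{1}{170} \cdot 43 = \frac{43}{170}$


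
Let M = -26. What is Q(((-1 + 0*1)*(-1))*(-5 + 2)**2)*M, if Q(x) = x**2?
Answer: -2106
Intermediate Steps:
Q(((-1 + 0*1)*(-1))*(-5 + 2)**2)*M = (((-1 + 0*1)*(-1))*(-5 + 2)**2)**2*(-26) = (((-1 + 0)*(-1))*(-3)**2)**2*(-26) = (-1*(-1)*9)**2*(-26) = (1*9)**2*(-26) = 9**2*(-26) = 81*(-26) = -2106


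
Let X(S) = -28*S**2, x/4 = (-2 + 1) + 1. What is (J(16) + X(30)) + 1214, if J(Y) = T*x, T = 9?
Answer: -23986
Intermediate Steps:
x = 0 (x = 4*((-2 + 1) + 1) = 4*(-1 + 1) = 4*0 = 0)
J(Y) = 0 (J(Y) = 9*0 = 0)
(J(16) + X(30)) + 1214 = (0 - 28*30**2) + 1214 = (0 - 28*900) + 1214 = (0 - 25200) + 1214 = -25200 + 1214 = -23986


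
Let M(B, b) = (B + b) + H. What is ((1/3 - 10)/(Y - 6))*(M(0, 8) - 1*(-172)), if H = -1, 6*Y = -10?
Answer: 5191/23 ≈ 225.70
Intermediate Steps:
Y = -5/3 (Y = (⅙)*(-10) = -5/3 ≈ -1.6667)
M(B, b) = -1 + B + b (M(B, b) = (B + b) - 1 = -1 + B + b)
((1/3 - 10)/(Y - 6))*(M(0, 8) - 1*(-172)) = ((1/3 - 10)/(-5/3 - 6))*((-1 + 0 + 8) - 1*(-172)) = ((1*(⅓) - 10)/(-23/3))*(7 + 172) = ((⅓ - 10)*(-3/23))*179 = -29/3*(-3/23)*179 = (29/23)*179 = 5191/23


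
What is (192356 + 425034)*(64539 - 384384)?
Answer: -197469104550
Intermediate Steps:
(192356 + 425034)*(64539 - 384384) = 617390*(-319845) = -197469104550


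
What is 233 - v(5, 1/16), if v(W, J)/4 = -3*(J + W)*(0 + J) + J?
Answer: 15139/64 ≈ 236.55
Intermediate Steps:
v(W, J) = 4*J - 12*J*(J + W) (v(W, J) = 4*(-3*(J + W)*(0 + J) + J) = 4*(-3*(J + W)*J + J) = 4*(-3*J*(J + W) + J) = 4*(J - 3*J*(J + W)) = 4*J - 12*J*(J + W))
233 - v(5, 1/16) = 233 - 4*(1 - 3/16 - 3*5)/16 = 233 - 4*(1 - 3*1/16 - 15)/16 = 233 - 4*(1 - 3/16 - 15)/16 = 233 - 4*(-227)/(16*16) = 233 - 1*(-227/64) = 233 + 227/64 = 15139/64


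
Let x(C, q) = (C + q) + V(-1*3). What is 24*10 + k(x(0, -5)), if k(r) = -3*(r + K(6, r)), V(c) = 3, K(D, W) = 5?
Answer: 231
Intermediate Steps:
x(C, q) = 3 + C + q (x(C, q) = (C + q) + 3 = 3 + C + q)
k(r) = -15 - 3*r (k(r) = -3*(r + 5) = -3*(5 + r) = -15 - 3*r)
24*10 + k(x(0, -5)) = 24*10 + (-15 - 3*(3 + 0 - 5)) = 240 + (-15 - 3*(-2)) = 240 + (-15 + 6) = 240 - 9 = 231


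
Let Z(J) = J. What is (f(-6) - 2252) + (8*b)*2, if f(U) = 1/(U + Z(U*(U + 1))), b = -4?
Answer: -55583/24 ≈ -2316.0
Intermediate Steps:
f(U) = 1/(U + U*(1 + U)) (f(U) = 1/(U + U*(U + 1)) = 1/(U + U*(1 + U)))
(f(-6) - 2252) + (8*b)*2 = (1/((-6)*(2 - 6)) - 2252) + (8*(-4))*2 = (-⅙/(-4) - 2252) - 32*2 = (-⅙*(-¼) - 2252) - 64 = (1/24 - 2252) - 64 = -54047/24 - 64 = -55583/24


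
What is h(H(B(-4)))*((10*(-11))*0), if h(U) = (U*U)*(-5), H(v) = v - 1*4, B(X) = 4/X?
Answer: 0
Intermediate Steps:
H(v) = -4 + v (H(v) = v - 4 = -4 + v)
h(U) = -5*U² (h(U) = U²*(-5) = -5*U²)
h(H(B(-4)))*((10*(-11))*0) = (-5*(-4 + 4/(-4))²)*((10*(-11))*0) = (-5*(-4 + 4*(-¼))²)*(-110*0) = -5*(-4 - 1)²*0 = -5*(-5)²*0 = -5*25*0 = -125*0 = 0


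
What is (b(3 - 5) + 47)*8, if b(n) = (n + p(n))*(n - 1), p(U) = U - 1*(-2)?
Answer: 424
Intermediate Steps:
p(U) = 2 + U (p(U) = U + 2 = 2 + U)
b(n) = (-1 + n)*(2 + 2*n) (b(n) = (n + (2 + n))*(n - 1) = (2 + 2*n)*(-1 + n) = (-1 + n)*(2 + 2*n))
(b(3 - 5) + 47)*8 = ((-2 + 2*(3 - 5)²) + 47)*8 = ((-2 + 2*(-2)²) + 47)*8 = ((-2 + 2*4) + 47)*8 = ((-2 + 8) + 47)*8 = (6 + 47)*8 = 53*8 = 424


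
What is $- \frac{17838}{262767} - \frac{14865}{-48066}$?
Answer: $\frac{338736683}{1403350958} \approx 0.24138$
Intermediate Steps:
$- \frac{17838}{262767} - \frac{14865}{-48066} = \left(-17838\right) \frac{1}{262767} - - \frac{4955}{16022} = - \frac{5946}{87589} + \frac{4955}{16022} = \frac{338736683}{1403350958}$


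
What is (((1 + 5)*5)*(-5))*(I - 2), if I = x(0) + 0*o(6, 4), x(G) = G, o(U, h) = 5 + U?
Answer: 300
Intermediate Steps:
I = 0 (I = 0 + 0*(5 + 6) = 0 + 0*11 = 0 + 0 = 0)
(((1 + 5)*5)*(-5))*(I - 2) = (((1 + 5)*5)*(-5))*(0 - 2) = ((6*5)*(-5))*(-2) = (30*(-5))*(-2) = -150*(-2) = 300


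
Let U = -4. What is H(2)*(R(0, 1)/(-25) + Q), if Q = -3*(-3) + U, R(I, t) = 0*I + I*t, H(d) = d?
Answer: 10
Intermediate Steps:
R(I, t) = I*t (R(I, t) = 0 + I*t = I*t)
Q = 5 (Q = -3*(-3) - 4 = 9 - 4 = 5)
H(2)*(R(0, 1)/(-25) + Q) = 2*((0*1)/(-25) + 5) = 2*(0*(-1/25) + 5) = 2*(0 + 5) = 2*5 = 10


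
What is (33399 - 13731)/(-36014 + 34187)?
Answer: -6556/609 ≈ -10.765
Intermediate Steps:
(33399 - 13731)/(-36014 + 34187) = 19668/(-1827) = 19668*(-1/1827) = -6556/609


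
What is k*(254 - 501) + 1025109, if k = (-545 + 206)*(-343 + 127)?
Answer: -17061219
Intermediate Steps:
k = 73224 (k = -339*(-216) = 73224)
k*(254 - 501) + 1025109 = 73224*(254 - 501) + 1025109 = 73224*(-247) + 1025109 = -18086328 + 1025109 = -17061219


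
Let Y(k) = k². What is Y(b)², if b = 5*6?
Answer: 810000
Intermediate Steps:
b = 30
Y(b)² = (30²)² = 900² = 810000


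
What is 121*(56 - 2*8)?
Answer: 4840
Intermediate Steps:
121*(56 - 2*8) = 121*(56 - 16) = 121*40 = 4840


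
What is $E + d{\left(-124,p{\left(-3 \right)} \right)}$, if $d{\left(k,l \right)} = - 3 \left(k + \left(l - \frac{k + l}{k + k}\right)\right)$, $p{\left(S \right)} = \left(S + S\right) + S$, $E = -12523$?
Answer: $- \frac{3006353}{248} \approx -12122.0$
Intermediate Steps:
$p{\left(S \right)} = 3 S$ ($p{\left(S \right)} = 2 S + S = 3 S$)
$d{\left(k,l \right)} = - 3 k - 3 l + \frac{3 \left(k + l\right)}{2 k}$ ($d{\left(k,l \right)} = - 3 \left(k + \left(l - \frac{k + l}{2 k}\right)\right) = - 3 \left(k + l - \frac{k + l}{2 k}\right) = - 3 k - 3 l + \frac{3 \left(k + l\right)}{2 k}$)
$E + d{\left(-124,p{\left(-3 \right)} \right)} = -12523 + \left(\frac{3}{2} - -372 - 3 \cdot 3 \left(-3\right) + \frac{3 \cdot 3 \left(-3\right)}{2 \left(-124\right)}\right) = -12523 + \left(\frac{3}{2} + 372 - -27 + \frac{3}{2} \left(-9\right) \left(- \frac{1}{124}\right)\right) = -12523 + \left(\frac{3}{2} + 372 + 27 + \frac{27}{248}\right) = -12523 + \frac{99351}{248} = - \frac{3006353}{248}$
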